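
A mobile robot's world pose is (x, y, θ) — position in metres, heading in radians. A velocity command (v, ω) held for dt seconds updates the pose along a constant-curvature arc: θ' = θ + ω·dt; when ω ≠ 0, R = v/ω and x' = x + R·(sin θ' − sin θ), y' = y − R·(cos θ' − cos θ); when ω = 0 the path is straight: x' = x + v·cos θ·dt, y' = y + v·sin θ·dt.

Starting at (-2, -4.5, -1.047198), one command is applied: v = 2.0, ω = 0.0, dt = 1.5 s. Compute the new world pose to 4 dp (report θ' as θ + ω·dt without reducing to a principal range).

θ' = -1.0472 + 0.0·1.5 = -1.0472
ω = 0 → straight: x' = -2 + 2.0·cos(-1.0472)·1.5 = -0.5000
y' = -4.5 + 2.0·sin(-1.0472)·1.5 = -7.0981

(-0.5000, -7.0981, -1.0472)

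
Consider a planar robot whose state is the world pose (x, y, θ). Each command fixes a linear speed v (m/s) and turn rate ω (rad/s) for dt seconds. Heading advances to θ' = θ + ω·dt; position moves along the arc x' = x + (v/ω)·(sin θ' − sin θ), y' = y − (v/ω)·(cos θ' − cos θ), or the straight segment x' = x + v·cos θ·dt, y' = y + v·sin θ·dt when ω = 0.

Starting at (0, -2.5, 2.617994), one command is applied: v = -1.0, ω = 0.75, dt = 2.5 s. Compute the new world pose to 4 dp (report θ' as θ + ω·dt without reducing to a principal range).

θ' = 2.6180 + 0.75·2.5 = 4.4930
R = v/ω = -1.0/0.75 = -1.3333
x' = 0 + -1.3333·(sin 4.4930 − sin 2.6180) = 1.9680
y' = -2.5 − -1.3333·(cos 4.4930 − cos 2.6180) = -1.6355

(1.9680, -1.6355, 4.4930)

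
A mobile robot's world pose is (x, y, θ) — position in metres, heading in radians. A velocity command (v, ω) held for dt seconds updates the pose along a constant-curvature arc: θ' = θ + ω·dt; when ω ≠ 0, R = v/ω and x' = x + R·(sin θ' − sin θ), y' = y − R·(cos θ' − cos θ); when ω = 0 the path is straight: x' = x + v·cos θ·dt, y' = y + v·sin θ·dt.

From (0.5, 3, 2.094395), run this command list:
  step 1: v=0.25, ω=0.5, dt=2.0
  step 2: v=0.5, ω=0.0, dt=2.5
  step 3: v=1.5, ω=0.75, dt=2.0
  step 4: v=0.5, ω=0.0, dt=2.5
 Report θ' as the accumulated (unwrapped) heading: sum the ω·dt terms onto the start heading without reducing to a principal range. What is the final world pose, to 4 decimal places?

(-3.3856, 0.3048, 4.5944)

step 1: θ'=3.0944 (R=0.5000) → pose (0.0906, 3.2494, 3.0944)
step 2: θ'=3.0944 (straight) → pose (-1.1580, 3.3084, 3.0944)
step 3: θ'=4.5944 (R=2.0000) → pose (-3.2385, 1.5461, 4.5944)
step 4: θ'=4.5944 (straight) → pose (-3.3856, 0.3048, 4.5944)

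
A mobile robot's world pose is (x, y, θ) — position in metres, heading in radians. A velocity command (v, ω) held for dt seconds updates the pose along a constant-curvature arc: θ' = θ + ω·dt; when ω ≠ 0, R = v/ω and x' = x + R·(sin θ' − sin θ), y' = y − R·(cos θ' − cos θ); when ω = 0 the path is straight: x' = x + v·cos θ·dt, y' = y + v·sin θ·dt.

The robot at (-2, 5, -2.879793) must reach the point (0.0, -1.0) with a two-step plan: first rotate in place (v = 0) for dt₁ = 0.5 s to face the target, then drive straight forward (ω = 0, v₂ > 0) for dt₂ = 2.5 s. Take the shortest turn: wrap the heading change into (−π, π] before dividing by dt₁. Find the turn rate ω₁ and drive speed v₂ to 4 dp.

heading to target = atan2(-1−5, 0−-2) = -1.2490
Δθ = wrap(-1.2490 − -2.8798) = 1.6307; ω₁ = Δθ/dt₁ = 3.2615
distance = √((0−-2)² + (-1−5)²) = 6.3246; v₂ = distance/dt₂ = 2.5298

ω₁ = 3.2615, v₂ = 2.5298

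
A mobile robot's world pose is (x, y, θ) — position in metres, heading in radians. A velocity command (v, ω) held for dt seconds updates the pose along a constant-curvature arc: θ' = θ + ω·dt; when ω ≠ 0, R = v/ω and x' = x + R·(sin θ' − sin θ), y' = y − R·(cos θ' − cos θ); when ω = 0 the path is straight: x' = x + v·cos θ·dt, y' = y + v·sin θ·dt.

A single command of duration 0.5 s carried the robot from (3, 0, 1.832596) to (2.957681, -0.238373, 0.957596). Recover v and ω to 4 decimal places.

v = -0.5000, ω = -1.7500

Δθ = 0.957596 − 1.832596 = -0.875000
ω = Δθ/dt = -0.875000/0.5 = -1.7500
R = −Δy/(cos θ' − cos θ) = 0.2857
v = R·ω = 0.2857·-1.7500 = -0.5000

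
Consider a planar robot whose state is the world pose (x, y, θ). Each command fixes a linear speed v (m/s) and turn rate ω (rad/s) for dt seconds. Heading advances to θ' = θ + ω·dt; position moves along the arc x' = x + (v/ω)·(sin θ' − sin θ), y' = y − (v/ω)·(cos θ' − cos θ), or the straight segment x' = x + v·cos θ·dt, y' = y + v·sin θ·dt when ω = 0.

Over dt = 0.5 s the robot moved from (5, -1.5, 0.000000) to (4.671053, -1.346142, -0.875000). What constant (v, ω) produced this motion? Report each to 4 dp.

v = -0.7500, ω = -1.7500

Δθ = -0.875000 − 0.000000 = -0.875000
ω = Δθ/dt = -0.875000/0.5 = -1.7500
R = Δx/(sin θ' − sin θ) = 0.4286
v = R·ω = 0.4286·-1.7500 = -0.7500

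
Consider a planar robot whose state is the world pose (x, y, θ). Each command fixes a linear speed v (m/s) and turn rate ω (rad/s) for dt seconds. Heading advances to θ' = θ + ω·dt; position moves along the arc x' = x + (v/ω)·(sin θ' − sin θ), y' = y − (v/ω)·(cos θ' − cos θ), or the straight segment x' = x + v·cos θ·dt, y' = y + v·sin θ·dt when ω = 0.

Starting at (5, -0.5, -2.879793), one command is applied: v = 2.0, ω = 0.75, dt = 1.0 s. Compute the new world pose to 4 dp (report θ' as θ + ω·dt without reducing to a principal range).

θ' = -2.8798 + 0.75·1.0 = -2.1298
R = v/ω = 2.0/0.75 = 2.6667
x' = 5 + 2.6667·(sin -2.1298 − sin -2.8798) = 3.4294
y' = -0.5 − 2.6667·(cos -2.1298 − cos -2.8798) = -1.6616

(3.4294, -1.6616, -2.1298)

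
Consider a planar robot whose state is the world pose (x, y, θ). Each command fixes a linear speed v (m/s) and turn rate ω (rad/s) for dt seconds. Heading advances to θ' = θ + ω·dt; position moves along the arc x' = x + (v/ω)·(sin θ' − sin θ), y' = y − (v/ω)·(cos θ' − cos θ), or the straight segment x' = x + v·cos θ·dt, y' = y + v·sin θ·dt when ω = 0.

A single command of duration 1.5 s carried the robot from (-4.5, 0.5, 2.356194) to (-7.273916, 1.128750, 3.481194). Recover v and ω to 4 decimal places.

Δθ = 3.481194 − 2.356194 = 1.125000
ω = Δθ/dt = 1.125000/1.5 = 0.7500
R = Δx/(sin θ' − sin θ) = 2.6667
v = R·ω = 2.6667·0.7500 = 2.0000

v = 2.0000, ω = 0.7500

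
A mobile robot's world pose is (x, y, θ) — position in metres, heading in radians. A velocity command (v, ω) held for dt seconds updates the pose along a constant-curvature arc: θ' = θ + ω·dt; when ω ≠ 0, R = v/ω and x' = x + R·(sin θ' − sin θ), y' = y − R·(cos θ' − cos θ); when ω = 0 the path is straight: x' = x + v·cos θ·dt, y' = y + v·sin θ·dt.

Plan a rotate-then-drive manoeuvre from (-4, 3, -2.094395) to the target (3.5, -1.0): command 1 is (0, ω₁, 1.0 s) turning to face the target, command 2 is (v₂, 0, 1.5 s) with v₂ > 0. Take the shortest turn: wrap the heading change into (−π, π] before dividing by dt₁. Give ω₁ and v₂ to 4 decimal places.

ω₁ = 1.6044, v₂ = 5.6667

heading to target = atan2(-1−3, 3.5−-4) = -0.4900
Δθ = wrap(-0.4900 − -2.0944) = 1.6044; ω₁ = Δθ/dt₁ = 1.6044
distance = √((3.5−-4)² + (-1−3)²) = 8.5000; v₂ = distance/dt₂ = 5.6667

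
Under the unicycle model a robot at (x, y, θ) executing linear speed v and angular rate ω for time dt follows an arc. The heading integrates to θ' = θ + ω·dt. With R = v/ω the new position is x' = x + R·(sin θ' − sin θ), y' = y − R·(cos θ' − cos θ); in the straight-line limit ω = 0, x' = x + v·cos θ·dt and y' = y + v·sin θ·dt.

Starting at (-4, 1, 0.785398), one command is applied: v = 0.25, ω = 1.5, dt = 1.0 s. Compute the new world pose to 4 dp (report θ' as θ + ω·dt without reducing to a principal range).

θ' = 0.7854 + 1.5·1.0 = 2.2854
R = v/ω = 0.25/1.5 = 0.1667
x' = -4 + 0.1667·(sin 2.2854 − sin 0.7854) = -3.9920
y' = 1 − 0.1667·(cos 2.2854 − cos 0.7854) = 1.2271

(-3.9920, 1.2271, 2.2854)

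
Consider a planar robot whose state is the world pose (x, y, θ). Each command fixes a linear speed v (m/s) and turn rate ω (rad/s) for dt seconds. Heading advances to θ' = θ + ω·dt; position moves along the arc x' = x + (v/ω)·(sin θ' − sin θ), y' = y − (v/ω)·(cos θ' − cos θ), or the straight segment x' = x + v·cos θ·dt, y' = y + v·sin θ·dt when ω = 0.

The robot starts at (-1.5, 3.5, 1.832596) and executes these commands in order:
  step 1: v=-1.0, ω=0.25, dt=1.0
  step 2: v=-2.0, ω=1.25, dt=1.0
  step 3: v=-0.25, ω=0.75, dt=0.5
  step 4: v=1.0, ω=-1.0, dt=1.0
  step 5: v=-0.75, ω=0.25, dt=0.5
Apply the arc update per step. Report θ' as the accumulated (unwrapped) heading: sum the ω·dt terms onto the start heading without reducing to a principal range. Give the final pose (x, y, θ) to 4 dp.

step 1: θ'=2.0826 (R=-4.0000) → pose (-1.1238, 2.5763, 2.0826)
step 2: θ'=3.3326 (R=-1.6000) → pose (0.5750, 1.7890, 3.3326)
step 3: θ'=3.7076 (R=-0.3333) → pose (0.6905, 1.8349, 3.7076)
step 4: θ'=2.7076 (R=-1.0000) → pose (-0.2663, 1.7717, 2.7076)
step 5: θ'=2.8326 (R=-3.0000) → pose (0.0829, 1.6356, 2.8326)

(0.0829, 1.6356, 2.8326)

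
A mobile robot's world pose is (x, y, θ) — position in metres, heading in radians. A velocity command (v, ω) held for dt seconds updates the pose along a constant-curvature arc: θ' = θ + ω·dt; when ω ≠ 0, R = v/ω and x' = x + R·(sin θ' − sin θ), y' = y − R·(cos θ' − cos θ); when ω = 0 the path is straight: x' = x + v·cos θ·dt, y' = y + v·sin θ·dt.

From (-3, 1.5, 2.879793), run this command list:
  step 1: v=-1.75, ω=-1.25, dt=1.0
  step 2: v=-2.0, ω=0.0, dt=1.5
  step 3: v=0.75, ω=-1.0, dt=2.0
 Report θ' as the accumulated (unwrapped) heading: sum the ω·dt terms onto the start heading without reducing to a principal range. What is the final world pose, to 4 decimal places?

(-0.7678, -2.0211, -0.3702)

step 1: θ'=1.6298 (R=1.4000) → pose (-1.9648, 0.2303, 1.6298)
step 2: θ'=1.6298 (straight) → pose (-1.7879, -2.7645, 1.6298)
step 3: θ'=-0.3702 (R=-0.7500) → pose (-0.7678, -2.0211, -0.3702)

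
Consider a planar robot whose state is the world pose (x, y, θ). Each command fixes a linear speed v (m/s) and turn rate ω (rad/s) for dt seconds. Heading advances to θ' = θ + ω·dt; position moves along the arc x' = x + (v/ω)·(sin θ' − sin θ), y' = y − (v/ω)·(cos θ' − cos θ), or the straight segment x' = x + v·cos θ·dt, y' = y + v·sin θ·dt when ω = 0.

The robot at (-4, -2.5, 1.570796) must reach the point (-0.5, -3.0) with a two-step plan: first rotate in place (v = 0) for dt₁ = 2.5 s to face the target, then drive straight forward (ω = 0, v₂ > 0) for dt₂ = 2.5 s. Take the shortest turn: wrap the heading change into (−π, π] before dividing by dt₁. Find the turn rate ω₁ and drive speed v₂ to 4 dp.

heading to target = atan2(-3−-2.5, -0.5−-4) = -0.1419
Δθ = wrap(-0.1419 − 1.5708) = -1.7127; ω₁ = Δθ/dt₁ = -0.6851
distance = √((-0.5−-4)² + (-3−-2.5)²) = 3.5355; v₂ = distance/dt₂ = 1.4142

ω₁ = -0.6851, v₂ = 1.4142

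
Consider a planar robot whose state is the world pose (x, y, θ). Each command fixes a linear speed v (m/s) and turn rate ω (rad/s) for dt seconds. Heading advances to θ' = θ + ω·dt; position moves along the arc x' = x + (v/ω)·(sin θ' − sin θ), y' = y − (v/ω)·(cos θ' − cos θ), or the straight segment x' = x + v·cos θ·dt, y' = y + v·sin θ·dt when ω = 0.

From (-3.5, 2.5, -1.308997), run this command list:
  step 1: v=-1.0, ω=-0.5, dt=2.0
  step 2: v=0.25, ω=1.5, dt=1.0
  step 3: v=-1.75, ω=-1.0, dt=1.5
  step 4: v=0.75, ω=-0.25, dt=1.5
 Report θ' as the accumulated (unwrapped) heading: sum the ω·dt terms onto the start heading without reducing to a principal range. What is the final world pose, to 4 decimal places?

step 1: θ'=-2.3090 (R=2.0000) → pose (-3.0475, 4.3636, -2.3090)
step 2: θ'=-0.8090 (R=0.1667) → pose (-3.0448, 4.1364, -0.8090)
step 3: θ'=-2.3090 (R=1.7500) → pose (-3.0730, 6.5219, -2.3090)
step 4: θ'=-2.6840 (R=-3.0000) → pose (-3.9666, 5.8494, -2.6840)

(-3.9666, 5.8494, -2.6840)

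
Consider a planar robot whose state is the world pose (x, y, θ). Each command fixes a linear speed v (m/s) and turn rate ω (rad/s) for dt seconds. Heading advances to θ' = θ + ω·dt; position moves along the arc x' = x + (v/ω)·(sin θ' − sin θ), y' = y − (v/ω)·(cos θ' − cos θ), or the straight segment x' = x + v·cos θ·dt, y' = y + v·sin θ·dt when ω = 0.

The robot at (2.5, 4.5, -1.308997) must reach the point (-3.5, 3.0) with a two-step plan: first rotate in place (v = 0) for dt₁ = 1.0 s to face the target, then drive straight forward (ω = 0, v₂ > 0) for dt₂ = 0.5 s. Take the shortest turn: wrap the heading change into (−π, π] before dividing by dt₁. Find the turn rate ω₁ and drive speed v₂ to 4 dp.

ω₁ = -1.5876, v₂ = 12.3693

heading to target = atan2(3−4.5, -3.5−2.5) = -2.8966
Δθ = wrap(-2.8966 − -1.3090) = -1.5876; ω₁ = Δθ/dt₁ = -1.5876
distance = √((-3.5−2.5)² + (3−4.5)²) = 6.1847; v₂ = distance/dt₂ = 12.3693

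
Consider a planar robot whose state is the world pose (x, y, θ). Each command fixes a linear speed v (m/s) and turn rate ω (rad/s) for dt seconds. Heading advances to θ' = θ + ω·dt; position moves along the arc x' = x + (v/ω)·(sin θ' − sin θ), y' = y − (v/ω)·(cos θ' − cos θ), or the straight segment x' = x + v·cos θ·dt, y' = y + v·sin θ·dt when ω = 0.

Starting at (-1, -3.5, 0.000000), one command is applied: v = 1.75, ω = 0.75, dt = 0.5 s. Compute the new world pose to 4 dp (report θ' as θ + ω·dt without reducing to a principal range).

(-0.1454, -3.3379, 0.3750)

θ' = 0.0000 + 0.75·0.5 = 0.3750
R = v/ω = 1.75/0.75 = 2.3333
x' = -1 + 2.3333·(sin 0.3750 − sin 0.0000) = -0.1454
y' = -3.5 − 2.3333·(cos 0.3750 − cos 0.0000) = -3.3379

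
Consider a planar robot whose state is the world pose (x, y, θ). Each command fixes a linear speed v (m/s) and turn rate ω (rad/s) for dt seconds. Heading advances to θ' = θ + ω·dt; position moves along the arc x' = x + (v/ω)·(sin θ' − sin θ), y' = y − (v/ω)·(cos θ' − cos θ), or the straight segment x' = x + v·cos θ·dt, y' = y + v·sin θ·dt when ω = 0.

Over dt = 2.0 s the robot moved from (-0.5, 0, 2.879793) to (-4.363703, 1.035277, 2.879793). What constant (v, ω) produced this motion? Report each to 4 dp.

v = 2.0000, ω = 0.0000

Δθ = 2.879793 − 2.879793 = 0.000000
ω = Δθ/dt = 0.000000/2.0 = 0.0000
ω = 0 → v = (Δx·cos θ + Δy·sin θ)/dt = 2.0000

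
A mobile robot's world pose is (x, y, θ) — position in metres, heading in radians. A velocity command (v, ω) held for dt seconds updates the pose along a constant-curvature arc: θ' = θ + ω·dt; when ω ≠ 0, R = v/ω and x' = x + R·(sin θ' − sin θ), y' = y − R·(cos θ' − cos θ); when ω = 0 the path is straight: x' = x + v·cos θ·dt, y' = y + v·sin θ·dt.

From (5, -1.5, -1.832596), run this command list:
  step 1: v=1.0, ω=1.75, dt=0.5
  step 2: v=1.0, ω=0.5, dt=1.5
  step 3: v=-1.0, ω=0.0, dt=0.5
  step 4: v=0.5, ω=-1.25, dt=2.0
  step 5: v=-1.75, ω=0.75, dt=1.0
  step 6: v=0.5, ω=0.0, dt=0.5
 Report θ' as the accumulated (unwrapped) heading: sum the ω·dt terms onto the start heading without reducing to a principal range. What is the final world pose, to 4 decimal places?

step 1: θ'=-0.9576 (R=0.5714) → pose (5.0846, -1.9767, -0.9576)
step 2: θ'=-0.2076 (R=2.0000) → pose (6.3080, -2.7828, -0.2076)
step 3: θ'=-0.2076 (straight) → pose (5.8188, -2.6798, -0.2076)
step 4: θ'=-2.7076 (R=-0.4000) → pose (5.9045, -3.4341, -2.7076)
step 5: θ'=-1.9576 (R=-2.3333) → pose (7.0843, -2.1973, -1.9576)
step 6: θ'=-1.9576 (straight) → pose (6.9900, -2.4288, -1.9576)

(6.9900, -2.4288, -1.9576)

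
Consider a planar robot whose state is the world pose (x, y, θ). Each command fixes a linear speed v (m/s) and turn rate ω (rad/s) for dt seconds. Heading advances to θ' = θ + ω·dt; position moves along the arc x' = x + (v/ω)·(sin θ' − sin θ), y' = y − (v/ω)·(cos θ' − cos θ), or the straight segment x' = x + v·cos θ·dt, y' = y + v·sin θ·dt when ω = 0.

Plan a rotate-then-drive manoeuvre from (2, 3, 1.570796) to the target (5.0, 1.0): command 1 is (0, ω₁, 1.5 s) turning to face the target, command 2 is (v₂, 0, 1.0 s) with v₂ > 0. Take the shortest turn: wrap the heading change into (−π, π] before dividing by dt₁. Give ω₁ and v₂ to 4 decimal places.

ω₁ = -1.4392, v₂ = 3.6056

heading to target = atan2(1−3, 5−2) = -0.5880
Δθ = wrap(-0.5880 − 1.5708) = -2.1588; ω₁ = Δθ/dt₁ = -1.4392
distance = √((5−2)² + (1−3)²) = 3.6056; v₂ = distance/dt₂ = 3.6056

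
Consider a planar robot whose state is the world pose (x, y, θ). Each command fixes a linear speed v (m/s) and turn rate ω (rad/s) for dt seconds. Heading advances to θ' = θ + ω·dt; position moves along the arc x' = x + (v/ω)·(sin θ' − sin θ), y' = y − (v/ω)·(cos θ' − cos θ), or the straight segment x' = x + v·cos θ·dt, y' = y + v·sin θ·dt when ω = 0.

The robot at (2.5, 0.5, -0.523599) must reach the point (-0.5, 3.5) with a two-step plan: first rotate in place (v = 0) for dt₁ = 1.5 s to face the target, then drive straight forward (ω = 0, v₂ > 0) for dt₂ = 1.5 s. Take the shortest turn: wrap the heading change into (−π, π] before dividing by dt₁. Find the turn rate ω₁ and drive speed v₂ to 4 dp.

heading to target = atan2(3.5−0.5, -0.5−2.5) = 2.3562
Δθ = wrap(2.3562 − -0.5236) = 2.8798; ω₁ = Δθ/dt₁ = 1.9199
distance = √((-0.5−2.5)² + (3.5−0.5)²) = 4.2426; v₂ = distance/dt₂ = 2.8284

ω₁ = 1.9199, v₂ = 2.8284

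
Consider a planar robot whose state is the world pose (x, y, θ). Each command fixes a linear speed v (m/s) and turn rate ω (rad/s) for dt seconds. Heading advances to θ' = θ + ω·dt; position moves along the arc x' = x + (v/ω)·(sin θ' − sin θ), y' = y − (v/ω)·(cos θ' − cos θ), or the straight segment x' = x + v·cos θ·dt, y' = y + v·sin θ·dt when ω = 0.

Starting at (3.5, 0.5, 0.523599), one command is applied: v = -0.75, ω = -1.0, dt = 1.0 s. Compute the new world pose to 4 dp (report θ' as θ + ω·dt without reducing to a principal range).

(2.7811, 0.4830, -0.4764)

θ' = 0.5236 + -1.0·1.0 = -0.4764
R = v/ω = -0.75/-1.0 = 0.7500
x' = 3.5 + 0.7500·(sin -0.4764 − sin 0.5236) = 2.7811
y' = 0.5 − 0.7500·(cos -0.4764 − cos 0.5236) = 0.4830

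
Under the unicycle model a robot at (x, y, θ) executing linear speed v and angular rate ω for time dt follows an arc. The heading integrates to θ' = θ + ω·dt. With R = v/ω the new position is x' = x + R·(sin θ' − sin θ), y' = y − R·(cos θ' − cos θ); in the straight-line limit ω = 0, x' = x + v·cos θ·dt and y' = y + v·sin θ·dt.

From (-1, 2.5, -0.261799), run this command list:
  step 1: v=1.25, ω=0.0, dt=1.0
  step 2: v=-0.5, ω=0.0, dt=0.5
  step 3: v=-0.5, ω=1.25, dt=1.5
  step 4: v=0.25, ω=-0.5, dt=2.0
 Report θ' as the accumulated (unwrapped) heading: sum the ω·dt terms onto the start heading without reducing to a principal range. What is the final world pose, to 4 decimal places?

step 1: θ'=-0.2618 (straight) → pose (0.2074, 2.1765, -0.2618)
step 2: θ'=-0.2618 (straight) → pose (-0.0341, 2.2412, -0.2618)
step 3: θ'=1.6132 (R=-0.4000) → pose (-0.5372, 1.8379, 1.6132)
step 4: θ'=0.6132 (R=-0.5000) → pose (-0.3254, 2.2680, 0.6132)

(-0.3254, 2.2680, 0.6132)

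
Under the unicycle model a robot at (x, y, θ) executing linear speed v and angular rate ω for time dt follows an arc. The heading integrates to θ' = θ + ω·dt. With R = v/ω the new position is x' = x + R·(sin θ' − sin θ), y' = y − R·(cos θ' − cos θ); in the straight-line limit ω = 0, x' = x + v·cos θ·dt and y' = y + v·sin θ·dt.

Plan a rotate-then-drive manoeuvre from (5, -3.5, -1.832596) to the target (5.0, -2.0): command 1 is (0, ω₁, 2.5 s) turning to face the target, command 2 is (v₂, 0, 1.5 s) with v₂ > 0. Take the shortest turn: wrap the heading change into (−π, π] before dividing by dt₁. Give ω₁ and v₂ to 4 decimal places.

heading to target = atan2(-2−-3.5, 5−5) = 1.5708
Δθ = wrap(1.5708 − -1.8326) = -2.8798; ω₁ = Δθ/dt₁ = -1.1519
distance = √((5−5)² + (-2−-3.5)²) = 1.5000; v₂ = distance/dt₂ = 1.0000

ω₁ = -1.1519, v₂ = 1.0000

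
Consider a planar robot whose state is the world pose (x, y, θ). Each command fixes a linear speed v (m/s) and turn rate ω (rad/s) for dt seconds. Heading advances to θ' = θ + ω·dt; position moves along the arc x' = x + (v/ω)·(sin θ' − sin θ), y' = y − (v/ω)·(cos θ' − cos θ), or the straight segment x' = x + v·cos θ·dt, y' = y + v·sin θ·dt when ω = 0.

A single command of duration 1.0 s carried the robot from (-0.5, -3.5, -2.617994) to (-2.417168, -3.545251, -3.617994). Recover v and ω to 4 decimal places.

Δθ = -3.617994 − -2.617994 = -1.000000
ω = Δθ/dt = -1.000000/1.0 = -1.0000
R = Δx/(sin θ' − sin θ) = -2.0000
v = R·ω = -2.0000·-1.0000 = 2.0000

v = 2.0000, ω = -1.0000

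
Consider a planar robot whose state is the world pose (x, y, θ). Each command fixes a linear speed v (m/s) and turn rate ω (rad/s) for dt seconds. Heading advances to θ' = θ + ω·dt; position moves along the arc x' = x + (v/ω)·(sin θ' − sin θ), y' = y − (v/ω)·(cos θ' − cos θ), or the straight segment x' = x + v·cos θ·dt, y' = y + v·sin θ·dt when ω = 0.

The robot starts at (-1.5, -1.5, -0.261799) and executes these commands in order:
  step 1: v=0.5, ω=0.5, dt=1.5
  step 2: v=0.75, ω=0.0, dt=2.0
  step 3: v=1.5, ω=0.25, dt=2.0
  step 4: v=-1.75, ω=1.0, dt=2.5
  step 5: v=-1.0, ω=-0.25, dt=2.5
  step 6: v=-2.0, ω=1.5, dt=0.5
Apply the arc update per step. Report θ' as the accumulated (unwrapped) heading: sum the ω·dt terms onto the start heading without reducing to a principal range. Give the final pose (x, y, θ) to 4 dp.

(8.2347, -1.1465, 3.6132)

step 1: θ'=0.4882 (R=1.0000) → pose (-0.7721, -1.4173, 0.4882)
step 2: θ'=0.4882 (straight) → pose (0.5526, -0.7137, 0.4882)
step 3: θ'=0.9882 (R=6.0000) → pose (2.7486, 1.2842, 0.9882)
step 4: θ'=3.4882 (R=-1.7500) → pose (4.8044, -1.3246, 3.4882)
step 5: θ'=2.8632 (R=4.0000) → pose (7.2625, -1.2407, 2.8632)
step 6: θ'=3.6132 (R=-1.3333) → pose (8.2347, -1.1465, 3.6132)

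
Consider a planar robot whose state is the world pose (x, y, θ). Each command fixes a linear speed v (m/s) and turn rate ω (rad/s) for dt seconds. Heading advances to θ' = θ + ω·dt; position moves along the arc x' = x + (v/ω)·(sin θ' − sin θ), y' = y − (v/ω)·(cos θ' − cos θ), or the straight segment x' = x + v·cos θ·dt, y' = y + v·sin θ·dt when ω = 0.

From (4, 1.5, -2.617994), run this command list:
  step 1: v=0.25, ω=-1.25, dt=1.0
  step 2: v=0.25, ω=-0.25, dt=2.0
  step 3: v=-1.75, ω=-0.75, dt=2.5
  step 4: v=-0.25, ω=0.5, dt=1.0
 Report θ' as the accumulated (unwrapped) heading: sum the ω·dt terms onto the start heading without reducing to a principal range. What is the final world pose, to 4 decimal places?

(1.1504, -1.2564, -5.7430)

step 1: θ'=-3.8680 (R=-0.2000) → pose (3.7672, 1.5237, -3.8680)
step 2: θ'=-4.3680 (R=-1.0000) → pose (3.4901, 1.9336, -4.3680)
step 3: θ'=-6.2430 (R=2.3333) → pose (1.3875, -1.1856, -6.2430)
step 4: θ'=-5.7430 (R=-0.5000) → pose (1.1504, -1.2564, -5.7430)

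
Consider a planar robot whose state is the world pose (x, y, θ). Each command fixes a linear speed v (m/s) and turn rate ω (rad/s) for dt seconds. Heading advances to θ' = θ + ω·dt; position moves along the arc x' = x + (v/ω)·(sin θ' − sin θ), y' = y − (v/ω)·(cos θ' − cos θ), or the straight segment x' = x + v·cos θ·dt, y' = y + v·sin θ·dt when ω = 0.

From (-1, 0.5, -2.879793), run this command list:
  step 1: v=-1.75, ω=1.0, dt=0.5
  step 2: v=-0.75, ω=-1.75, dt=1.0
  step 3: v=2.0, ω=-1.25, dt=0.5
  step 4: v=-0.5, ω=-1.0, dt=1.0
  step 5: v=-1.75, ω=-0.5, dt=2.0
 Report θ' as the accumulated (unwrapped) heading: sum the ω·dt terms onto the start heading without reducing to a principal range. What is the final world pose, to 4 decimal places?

(-3.4560, 1.2920, -6.7548)

step 1: θ'=-2.3798 (R=-1.7500) → pose (-0.2450, 0.9241, -2.3798)
step 2: θ'=-4.1298 (R=0.4286) → pose (0.4086, 0.8498, -4.1298)
step 3: θ'=-4.7548 (R=-1.6000) → pose (0.1461, 1.7979, -4.7548)
step 4: θ'=-5.7548 (R=0.5000) → pose (-0.1013, 1.3873, -5.7548)
step 5: θ'=-6.7548 (R=3.5000) → pose (-3.4560, 1.2920, -6.7548)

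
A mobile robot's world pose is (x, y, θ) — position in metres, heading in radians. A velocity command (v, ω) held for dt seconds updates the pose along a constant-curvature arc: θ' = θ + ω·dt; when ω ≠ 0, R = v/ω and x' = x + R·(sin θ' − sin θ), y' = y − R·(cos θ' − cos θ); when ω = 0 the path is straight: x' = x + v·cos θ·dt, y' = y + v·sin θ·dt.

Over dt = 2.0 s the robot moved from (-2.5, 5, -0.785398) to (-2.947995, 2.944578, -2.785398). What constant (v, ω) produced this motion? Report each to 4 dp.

v = 1.2500, ω = -1.0000

Δθ = -2.785398 − -0.785398 = -2.000000
ω = Δθ/dt = -2.000000/2.0 = -1.0000
R = −Δy/(cos θ' − cos θ) = -1.2500
v = R·ω = -1.2500·-1.0000 = 1.2500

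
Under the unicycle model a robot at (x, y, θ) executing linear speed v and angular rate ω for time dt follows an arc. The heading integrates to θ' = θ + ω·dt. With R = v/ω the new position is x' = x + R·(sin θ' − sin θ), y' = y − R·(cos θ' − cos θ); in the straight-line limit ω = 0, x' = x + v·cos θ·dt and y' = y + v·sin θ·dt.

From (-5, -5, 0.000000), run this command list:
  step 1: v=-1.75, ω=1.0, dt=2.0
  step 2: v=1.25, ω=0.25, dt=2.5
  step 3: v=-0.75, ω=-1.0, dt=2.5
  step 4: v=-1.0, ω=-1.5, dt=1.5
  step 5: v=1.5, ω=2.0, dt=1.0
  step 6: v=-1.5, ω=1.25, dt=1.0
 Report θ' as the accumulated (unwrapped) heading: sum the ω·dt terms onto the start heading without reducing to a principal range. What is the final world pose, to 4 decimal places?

(-10.2832, -7.4075, 1.1250)

step 1: θ'=2.0000 (R=-1.7500) → pose (-6.5913, -7.4783, 2.0000)
step 2: θ'=2.6250 (R=5.0000) → pose (-8.6682, -5.2115, 2.6250)
step 3: θ'=0.1250 (R=0.7500) → pose (-8.9451, -6.6077, 0.1250)
step 4: θ'=-2.1250 (R=0.6667) → pose (-9.5951, -5.5954, -2.1250)
step 5: θ'=-0.1250 (R=0.7500) → pose (-9.0509, -6.7343, -0.1250)
step 6: θ'=1.1250 (R=-1.2000) → pose (-10.2832, -7.4075, 1.1250)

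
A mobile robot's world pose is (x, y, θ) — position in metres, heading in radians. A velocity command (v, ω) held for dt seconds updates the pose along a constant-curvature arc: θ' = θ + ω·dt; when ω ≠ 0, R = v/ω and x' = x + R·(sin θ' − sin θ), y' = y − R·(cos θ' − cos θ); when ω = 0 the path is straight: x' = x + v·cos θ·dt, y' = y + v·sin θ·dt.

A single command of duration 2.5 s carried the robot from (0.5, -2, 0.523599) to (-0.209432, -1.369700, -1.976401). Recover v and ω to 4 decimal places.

Δθ = -1.976401 − 0.523599 = -2.500000
ω = Δθ/dt = -2.500000/2.5 = -1.0000
R = Δx/(sin θ' − sin θ) = 0.5000
v = R·ω = 0.5000·-1.0000 = -0.5000

v = -0.5000, ω = -1.0000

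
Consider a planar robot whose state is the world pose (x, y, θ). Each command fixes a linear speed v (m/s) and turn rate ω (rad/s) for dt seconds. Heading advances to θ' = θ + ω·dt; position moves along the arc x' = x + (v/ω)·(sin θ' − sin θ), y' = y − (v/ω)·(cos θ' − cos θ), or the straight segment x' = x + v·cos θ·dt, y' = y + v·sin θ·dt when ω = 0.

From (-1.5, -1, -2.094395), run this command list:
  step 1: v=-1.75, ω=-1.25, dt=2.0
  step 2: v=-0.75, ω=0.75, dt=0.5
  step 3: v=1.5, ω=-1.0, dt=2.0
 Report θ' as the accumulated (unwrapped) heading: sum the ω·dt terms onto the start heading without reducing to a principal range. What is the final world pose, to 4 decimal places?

step 1: θ'=-4.5944 (R=1.4000) → pose (1.1027, -1.5352, -4.5944)
step 2: θ'=-4.2194 (R=-1.0000) → pose (1.2148, -1.8907, -4.2194)
step 3: θ'=-6.2194 (R=-1.5000) → pose (2.4406, 0.3161, -6.2194)

(2.4406, 0.3161, -6.2194)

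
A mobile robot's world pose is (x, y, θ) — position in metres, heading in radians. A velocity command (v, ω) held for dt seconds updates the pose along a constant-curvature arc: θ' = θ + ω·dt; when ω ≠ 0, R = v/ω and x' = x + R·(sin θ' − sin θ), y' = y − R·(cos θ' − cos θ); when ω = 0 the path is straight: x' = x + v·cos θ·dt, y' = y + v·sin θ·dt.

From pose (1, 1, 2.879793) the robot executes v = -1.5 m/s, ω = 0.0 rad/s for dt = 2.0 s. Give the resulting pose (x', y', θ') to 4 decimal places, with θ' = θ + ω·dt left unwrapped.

(3.8978, 0.2235, 2.8798)

θ' = 2.8798 + 0.0·2.0 = 2.8798
ω = 0 → straight: x' = 1 + -1.5·cos(2.8798)·2.0 = 3.8978
y' = 1 + -1.5·sin(2.8798)·2.0 = 0.2235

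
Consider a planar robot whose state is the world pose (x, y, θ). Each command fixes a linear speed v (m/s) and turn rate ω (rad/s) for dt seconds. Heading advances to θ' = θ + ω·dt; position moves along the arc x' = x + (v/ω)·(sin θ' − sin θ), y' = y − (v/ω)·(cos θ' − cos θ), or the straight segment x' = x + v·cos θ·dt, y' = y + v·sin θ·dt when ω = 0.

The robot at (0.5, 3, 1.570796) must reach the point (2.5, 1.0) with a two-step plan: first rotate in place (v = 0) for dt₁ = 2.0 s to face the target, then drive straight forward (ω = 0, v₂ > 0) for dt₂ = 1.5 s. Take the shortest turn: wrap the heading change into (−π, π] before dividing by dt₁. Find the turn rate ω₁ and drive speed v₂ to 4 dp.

heading to target = atan2(1−3, 2.5−0.5) = -0.7854
Δθ = wrap(-0.7854 − 1.5708) = -2.3562; ω₁ = Δθ/dt₁ = -1.1781
distance = √((2.5−0.5)² + (1−3)²) = 2.8284; v₂ = distance/dt₂ = 1.8856

ω₁ = -1.1781, v₂ = 1.8856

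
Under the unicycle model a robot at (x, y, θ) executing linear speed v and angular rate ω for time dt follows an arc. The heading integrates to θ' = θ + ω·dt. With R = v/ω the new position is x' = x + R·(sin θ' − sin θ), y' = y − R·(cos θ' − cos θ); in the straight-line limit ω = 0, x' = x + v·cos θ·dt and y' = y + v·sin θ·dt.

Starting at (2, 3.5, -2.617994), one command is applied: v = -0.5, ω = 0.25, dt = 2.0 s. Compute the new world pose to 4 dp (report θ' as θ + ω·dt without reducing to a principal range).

θ' = -2.6180 + 0.25·2.0 = -2.1180
R = v/ω = -0.5/0.25 = -2.0000
x' = 2 + -2.0000·(sin -2.1180 − sin -2.6180) = 2.7080
y' = 3.5 − -2.0000·(cos -2.1180 − cos -2.6180) = 4.1915

(2.7080, 4.1915, -2.1180)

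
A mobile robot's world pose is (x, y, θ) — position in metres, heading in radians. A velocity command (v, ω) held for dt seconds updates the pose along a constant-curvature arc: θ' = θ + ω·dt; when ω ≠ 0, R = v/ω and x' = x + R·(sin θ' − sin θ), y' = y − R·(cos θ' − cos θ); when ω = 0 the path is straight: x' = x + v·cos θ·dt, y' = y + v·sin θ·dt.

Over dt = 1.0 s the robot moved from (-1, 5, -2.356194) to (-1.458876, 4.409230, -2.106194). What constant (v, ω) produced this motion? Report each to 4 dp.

Δθ = -2.106194 − -2.356194 = 0.250000
ω = Δθ/dt = 0.250000/1.0 = 0.2500
R = −Δy/(cos θ' − cos θ) = 3.0000
v = R·ω = 3.0000·0.2500 = 0.7500

v = 0.7500, ω = 0.2500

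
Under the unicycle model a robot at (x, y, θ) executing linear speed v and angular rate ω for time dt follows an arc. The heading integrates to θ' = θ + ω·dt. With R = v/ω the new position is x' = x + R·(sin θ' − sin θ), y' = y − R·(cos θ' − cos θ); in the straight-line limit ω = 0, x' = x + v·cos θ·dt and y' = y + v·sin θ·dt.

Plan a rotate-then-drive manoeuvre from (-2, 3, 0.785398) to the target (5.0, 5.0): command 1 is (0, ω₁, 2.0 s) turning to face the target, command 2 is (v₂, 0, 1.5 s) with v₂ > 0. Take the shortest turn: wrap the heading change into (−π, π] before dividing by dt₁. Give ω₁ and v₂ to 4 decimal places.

heading to target = atan2(5−3, 5−-2) = 0.2783
Δθ = wrap(0.2783 − 0.7854) = -0.5071; ω₁ = Δθ/dt₁ = -0.2535
distance = √((5−-2)² + (5−3)²) = 7.2801; v₂ = distance/dt₂ = 4.8534

ω₁ = -0.2535, v₂ = 4.8534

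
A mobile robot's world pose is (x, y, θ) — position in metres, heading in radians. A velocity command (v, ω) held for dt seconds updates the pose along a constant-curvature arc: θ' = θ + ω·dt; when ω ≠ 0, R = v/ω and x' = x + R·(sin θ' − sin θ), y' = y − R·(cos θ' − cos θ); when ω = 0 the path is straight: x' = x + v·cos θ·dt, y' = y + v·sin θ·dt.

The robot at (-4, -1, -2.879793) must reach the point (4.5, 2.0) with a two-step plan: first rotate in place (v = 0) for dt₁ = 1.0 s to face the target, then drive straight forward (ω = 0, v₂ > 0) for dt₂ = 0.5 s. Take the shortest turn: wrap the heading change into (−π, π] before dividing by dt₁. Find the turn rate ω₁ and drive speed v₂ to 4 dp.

ω₁ = -3.0641, v₂ = 18.0278

heading to target = atan2(2−-1, 4.5−-4) = 0.3393
Δθ = wrap(0.3393 − -2.8798) = -3.0641; ω₁ = Δθ/dt₁ = -3.0641
distance = √((4.5−-4)² + (2−-1)²) = 9.0139; v₂ = distance/dt₂ = 18.0278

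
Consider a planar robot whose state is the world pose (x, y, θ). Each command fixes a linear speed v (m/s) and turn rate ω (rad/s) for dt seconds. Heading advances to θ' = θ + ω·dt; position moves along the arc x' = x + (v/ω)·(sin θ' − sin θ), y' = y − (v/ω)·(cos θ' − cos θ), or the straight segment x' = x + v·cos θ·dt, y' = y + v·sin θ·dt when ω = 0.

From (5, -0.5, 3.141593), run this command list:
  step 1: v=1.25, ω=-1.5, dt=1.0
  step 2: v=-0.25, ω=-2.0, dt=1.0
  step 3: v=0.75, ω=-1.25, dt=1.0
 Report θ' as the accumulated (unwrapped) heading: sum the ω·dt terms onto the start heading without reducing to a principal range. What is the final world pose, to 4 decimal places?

(4.3893, -0.4359, -1.6084)

step 1: θ'=1.6416 (R=-0.8333) → pose (4.1688, 0.2744, 1.6416)
step 2: θ'=-0.3584 (R=0.1250) → pose (4.0002, 0.1485, -0.3584)
step 3: θ'=-1.6084 (R=-0.6000) → pose (4.3893, -0.4359, -1.6084)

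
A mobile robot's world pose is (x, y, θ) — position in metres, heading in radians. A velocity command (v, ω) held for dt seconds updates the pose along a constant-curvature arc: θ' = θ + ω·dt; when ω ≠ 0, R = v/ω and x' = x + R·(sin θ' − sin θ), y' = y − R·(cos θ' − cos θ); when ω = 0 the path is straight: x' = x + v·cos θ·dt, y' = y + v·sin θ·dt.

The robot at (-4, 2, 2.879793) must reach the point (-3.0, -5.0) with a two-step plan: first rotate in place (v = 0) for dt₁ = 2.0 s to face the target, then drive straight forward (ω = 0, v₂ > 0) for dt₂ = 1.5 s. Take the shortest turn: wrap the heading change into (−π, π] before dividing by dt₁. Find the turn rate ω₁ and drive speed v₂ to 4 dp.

ω₁ = 0.9872, v₂ = 4.7140

heading to target = atan2(-5−2, -3−-4) = -1.4289
Δθ = wrap(-1.4289 − 2.8798) = 1.9745; ω₁ = Δθ/dt₁ = 0.9872
distance = √((-3−-4)² + (-5−2)²) = 7.0711; v₂ = distance/dt₂ = 4.7140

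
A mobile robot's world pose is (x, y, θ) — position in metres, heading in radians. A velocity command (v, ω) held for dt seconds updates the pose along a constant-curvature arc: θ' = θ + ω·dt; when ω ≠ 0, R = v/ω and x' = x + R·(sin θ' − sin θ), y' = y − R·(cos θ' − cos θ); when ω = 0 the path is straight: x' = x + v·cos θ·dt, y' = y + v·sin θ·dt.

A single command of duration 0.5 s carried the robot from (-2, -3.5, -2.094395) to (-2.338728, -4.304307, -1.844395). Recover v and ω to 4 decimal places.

Δθ = -1.844395 − -2.094395 = 0.250000
ω = Δθ/dt = 0.250000/0.5 = 0.5000
R = −Δy/(cos θ' − cos θ) = 3.5000
v = R·ω = 3.5000·0.5000 = 1.7500

v = 1.7500, ω = 0.5000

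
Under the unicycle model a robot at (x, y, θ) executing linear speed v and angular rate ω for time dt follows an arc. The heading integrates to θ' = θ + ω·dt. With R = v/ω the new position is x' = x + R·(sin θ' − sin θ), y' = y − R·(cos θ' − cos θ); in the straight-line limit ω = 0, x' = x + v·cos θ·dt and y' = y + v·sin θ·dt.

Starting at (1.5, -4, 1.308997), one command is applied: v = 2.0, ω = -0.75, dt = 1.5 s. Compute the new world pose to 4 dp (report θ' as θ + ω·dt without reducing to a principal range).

(3.5879, -2.0685, 0.1840)

θ' = 1.3090 + -0.75·1.5 = 0.1840
R = v/ω = 2.0/-0.75 = -2.6667
x' = 1.5 + -2.6667·(sin 0.1840 − sin 1.3090) = 3.5879
y' = -4 − -2.6667·(cos 0.1840 − cos 1.3090) = -2.0685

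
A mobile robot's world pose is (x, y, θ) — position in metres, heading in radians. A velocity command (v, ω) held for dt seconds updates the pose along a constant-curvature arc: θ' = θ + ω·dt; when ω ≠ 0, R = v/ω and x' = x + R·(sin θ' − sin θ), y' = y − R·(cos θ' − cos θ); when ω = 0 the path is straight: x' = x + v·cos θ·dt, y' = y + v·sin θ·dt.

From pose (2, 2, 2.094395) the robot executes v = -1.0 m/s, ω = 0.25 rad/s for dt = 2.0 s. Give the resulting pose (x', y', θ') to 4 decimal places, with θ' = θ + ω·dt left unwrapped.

(3.3829, 0.5841, 2.5944)

θ' = 2.0944 + 0.25·2.0 = 2.5944
R = v/ω = -1.0/0.25 = -4.0000
x' = 2 + -4.0000·(sin 2.5944 − sin 2.0944) = 3.3829
y' = 2 − -4.0000·(cos 2.5944 − cos 2.0944) = 0.5841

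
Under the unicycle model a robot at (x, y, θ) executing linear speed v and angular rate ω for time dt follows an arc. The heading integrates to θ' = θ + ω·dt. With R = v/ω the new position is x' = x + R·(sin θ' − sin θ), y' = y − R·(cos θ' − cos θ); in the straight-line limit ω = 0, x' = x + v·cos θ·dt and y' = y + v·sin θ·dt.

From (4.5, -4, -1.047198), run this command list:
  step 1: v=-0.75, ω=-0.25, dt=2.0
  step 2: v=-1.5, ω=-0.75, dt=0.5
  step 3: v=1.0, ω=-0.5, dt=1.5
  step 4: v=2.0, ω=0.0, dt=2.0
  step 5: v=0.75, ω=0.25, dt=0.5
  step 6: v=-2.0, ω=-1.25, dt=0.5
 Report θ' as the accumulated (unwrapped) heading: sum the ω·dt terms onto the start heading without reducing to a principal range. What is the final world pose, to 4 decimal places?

step 1: θ'=-1.5472 (R=3.0000) → pose (4.0989, -2.5708, -1.5472)
step 2: θ'=-1.9222 (R=2.0000) → pose (4.2206, -1.8352, -1.9222)
step 3: θ'=-2.6722 (R=-2.0000) → pose (3.2475, -2.9304, -2.6722)
step 4: θ'=-2.6722 (straight) → pose (-0.3199, -4.7398, -2.6722)
step 5: θ'=-2.5472 (R=3.0000) → pose (-0.6429, -4.9299, -2.5472)
step 6: θ'=-3.1722 (R=1.6000) → pose (0.3021, -4.6562, -3.1722)

(0.3021, -4.6562, -3.1722)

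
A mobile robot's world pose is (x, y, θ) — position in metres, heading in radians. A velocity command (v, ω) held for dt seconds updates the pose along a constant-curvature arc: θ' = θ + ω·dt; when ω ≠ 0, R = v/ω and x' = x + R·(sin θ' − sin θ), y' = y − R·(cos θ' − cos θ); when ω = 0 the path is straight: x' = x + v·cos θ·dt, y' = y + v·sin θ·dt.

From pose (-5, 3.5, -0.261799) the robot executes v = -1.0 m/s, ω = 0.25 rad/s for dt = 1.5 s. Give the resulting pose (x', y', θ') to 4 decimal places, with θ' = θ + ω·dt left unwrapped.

θ' = -0.2618 + 0.25·1.5 = 0.1132
R = v/ω = -1.0/0.25 = -4.0000
x' = -5 + -4.0000·(sin 0.1132 − sin -0.2618) = -6.4871
y' = 3.5 − -4.0000·(cos 0.1132 − cos -0.2618) = 3.6107

(-6.4871, 3.6107, 0.1132)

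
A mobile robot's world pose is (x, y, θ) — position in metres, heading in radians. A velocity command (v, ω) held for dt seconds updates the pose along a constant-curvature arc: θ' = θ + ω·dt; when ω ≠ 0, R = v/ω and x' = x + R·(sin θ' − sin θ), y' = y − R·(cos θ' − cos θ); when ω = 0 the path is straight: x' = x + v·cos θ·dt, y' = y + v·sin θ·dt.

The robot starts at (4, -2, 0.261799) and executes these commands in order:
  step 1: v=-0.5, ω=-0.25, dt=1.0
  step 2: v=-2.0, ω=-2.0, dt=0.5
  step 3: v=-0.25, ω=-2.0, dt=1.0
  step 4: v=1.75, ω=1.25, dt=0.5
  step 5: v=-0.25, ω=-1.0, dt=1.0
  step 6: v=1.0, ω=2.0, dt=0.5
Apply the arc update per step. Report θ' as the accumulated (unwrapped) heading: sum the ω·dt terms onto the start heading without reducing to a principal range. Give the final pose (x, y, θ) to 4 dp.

step 1: θ'=0.0118 (R=2.0000) → pose (3.5060, -2.0680, 0.0118)
step 2: θ'=-0.9882 (R=1.0000) → pose (2.6591, -1.6183, -0.9882)
step 3: θ'=-2.9882 (R=0.1250) → pose (2.7444, -1.4260, -2.9882)
step 4: θ'=-2.3632 (R=1.4000) → pose (1.9753, -1.8127, -2.3632)
step 5: θ'=-3.3632 (R=0.2500) → pose (2.2058, -1.7468, -3.3632)
step 6: θ'=-2.3632 (R=0.5000) → pose (1.7448, -1.8785, -2.3632)

(1.7448, -1.8785, -2.3632)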